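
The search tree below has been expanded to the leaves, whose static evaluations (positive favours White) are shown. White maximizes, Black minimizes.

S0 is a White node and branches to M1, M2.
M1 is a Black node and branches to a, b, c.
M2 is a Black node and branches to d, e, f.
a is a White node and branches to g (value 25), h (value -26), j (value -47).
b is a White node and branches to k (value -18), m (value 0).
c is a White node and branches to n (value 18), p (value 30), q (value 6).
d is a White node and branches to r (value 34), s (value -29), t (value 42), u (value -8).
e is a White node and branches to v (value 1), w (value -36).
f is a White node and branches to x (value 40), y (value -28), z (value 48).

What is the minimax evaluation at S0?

1

a (White): max(25, -26, -47) = 25
b (White): max(-18, 0) = 0
c (White): max(18, 30, 6) = 30
M1 (Black): min(25, 0, 30) = 0
d (White): max(34, -29, 42, -8) = 42
e (White): max(1, -36) = 1
f (White): max(40, -28, 48) = 48
M2 (Black): min(42, 1, 48) = 1
S0 (White): max(0, 1) = 1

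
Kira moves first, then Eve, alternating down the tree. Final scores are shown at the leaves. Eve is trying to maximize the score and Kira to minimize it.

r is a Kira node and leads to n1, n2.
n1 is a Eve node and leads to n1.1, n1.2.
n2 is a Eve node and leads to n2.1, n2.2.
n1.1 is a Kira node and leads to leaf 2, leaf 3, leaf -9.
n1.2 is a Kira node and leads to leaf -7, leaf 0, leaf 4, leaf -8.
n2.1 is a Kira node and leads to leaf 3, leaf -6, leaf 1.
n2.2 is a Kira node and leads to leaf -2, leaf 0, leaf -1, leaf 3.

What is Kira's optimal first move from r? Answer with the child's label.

n1

n1.1 (Kira): min(2, 3, -9) = -9
n1.2 (Kira): min(-7, 0, 4, -8) = -8
n1 (Eve): max(-9, -8) = -8
n2.1 (Kira): min(3, -6, 1) = -6
n2.2 (Kira): min(-2, 0, -1, 3) = -2
n2 (Eve): max(-6, -2) = -2
r (Kira): min(-8, -2) = -8
Kira at r wants the lowest of {n1=-8, n2=-2}, so chooses n1.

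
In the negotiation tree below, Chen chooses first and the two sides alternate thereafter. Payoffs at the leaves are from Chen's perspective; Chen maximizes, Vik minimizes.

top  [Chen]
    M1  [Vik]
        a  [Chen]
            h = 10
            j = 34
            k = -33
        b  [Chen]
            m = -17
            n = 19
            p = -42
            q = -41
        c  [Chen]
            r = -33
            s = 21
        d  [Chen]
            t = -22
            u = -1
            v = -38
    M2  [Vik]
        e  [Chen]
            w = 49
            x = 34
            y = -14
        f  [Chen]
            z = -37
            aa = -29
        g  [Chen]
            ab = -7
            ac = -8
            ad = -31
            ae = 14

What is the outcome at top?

-1

a (Chen): max(10, 34, -33) = 34
b (Chen): max(-17, 19, -42, -41) = 19
c (Chen): max(-33, 21) = 21
d (Chen): max(-22, -1, -38) = -1
M1 (Vik): min(34, 19, 21, -1) = -1
e (Chen): max(49, 34, -14) = 49
f (Chen): max(-37, -29) = -29
g (Chen): max(-7, -8, -31, 14) = 14
M2 (Vik): min(49, -29, 14) = -29
top (Chen): max(-1, -29) = -1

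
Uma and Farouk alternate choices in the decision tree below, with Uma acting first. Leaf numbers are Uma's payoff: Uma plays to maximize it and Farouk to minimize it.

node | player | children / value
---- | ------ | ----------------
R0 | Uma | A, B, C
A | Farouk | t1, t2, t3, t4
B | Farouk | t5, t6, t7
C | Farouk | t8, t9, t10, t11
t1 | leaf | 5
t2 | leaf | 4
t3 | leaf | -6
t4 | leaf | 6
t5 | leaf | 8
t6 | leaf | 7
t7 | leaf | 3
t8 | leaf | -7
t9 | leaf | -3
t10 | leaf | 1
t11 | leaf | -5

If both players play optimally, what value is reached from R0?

A (Farouk): min(5, 4, -6, 6) = -6
B (Farouk): min(8, 7, 3) = 3
C (Farouk): min(-7, -3, 1, -5) = -7
R0 (Uma): max(-6, 3, -7) = 3

3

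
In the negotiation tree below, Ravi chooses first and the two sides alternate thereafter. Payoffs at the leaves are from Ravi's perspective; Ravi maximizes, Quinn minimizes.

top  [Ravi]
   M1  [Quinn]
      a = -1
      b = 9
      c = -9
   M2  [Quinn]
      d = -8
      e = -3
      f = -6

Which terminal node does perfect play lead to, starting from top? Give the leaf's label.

d

M1 (Quinn): min(-1, 9, -9) = -9
M2 (Quinn): min(-8, -3, -6) = -8
top (Ravi): max(-9, -8) = -8
At top, Ravi picks M2 (highest: -8).
At M2, Quinn picks d (lowest: -8).
Terminal value -8.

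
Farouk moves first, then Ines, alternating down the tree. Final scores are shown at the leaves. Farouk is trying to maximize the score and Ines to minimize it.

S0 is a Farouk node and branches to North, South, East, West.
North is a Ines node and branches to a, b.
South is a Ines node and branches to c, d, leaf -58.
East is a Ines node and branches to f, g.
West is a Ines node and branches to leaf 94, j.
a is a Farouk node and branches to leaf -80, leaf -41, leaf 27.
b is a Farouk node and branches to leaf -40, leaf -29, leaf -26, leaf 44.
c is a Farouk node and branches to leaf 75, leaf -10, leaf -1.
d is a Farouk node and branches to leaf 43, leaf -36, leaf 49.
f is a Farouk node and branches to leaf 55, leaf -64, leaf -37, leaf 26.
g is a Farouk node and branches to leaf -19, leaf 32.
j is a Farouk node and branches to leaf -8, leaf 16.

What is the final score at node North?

27

a (Farouk): max(-80, -41, 27) = 27
b (Farouk): max(-40, -29, -26, 44) = 44
North (Ines): min(27, 44) = 27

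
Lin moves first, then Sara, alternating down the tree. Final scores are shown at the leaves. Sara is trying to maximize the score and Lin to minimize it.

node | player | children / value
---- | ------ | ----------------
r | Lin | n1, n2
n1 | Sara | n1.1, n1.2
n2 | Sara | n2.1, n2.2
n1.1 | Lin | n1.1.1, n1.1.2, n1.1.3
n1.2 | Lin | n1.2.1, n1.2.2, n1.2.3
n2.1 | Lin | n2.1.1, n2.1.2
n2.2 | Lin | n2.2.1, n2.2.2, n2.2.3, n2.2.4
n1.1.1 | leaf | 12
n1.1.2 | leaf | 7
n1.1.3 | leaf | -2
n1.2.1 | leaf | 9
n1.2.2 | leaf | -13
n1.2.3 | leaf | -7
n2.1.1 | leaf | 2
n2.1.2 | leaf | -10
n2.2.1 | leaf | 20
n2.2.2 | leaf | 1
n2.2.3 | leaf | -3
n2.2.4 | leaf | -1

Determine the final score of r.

n1.1 (Lin): min(12, 7, -2) = -2
n1.2 (Lin): min(9, -13, -7) = -13
n1 (Sara): max(-2, -13) = -2
n2.1 (Lin): min(2, -10) = -10
n2.2 (Lin): min(20, 1, -3, -1) = -3
n2 (Sara): max(-10, -3) = -3
r (Lin): min(-2, -3) = -3

-3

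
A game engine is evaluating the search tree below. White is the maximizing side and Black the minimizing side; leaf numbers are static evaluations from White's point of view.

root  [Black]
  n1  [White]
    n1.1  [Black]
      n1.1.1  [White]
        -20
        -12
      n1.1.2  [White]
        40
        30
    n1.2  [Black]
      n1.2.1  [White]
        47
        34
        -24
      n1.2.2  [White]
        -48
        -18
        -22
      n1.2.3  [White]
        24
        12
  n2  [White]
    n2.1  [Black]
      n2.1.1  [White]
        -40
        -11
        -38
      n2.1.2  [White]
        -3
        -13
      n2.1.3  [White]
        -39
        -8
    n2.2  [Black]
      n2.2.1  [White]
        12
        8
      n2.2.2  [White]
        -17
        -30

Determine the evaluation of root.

n1.1.1 (White): max(-20, -12) = -12
n1.1.2 (White): max(40, 30) = 40
n1.1 (Black): min(-12, 40) = -12
n1.2.1 (White): max(47, 34, -24) = 47
n1.2.2 (White): max(-48, -18, -22) = -18
n1.2.3 (White): max(24, 12) = 24
n1.2 (Black): min(47, -18, 24) = -18
n1 (White): max(-12, -18) = -12
n2.1.1 (White): max(-40, -11, -38) = -11
n2.1.2 (White): max(-3, -13) = -3
n2.1.3 (White): max(-39, -8) = -8
n2.1 (Black): min(-11, -3, -8) = -11
n2.2.1 (White): max(12, 8) = 12
n2.2.2 (White): max(-17, -30) = -17
n2.2 (Black): min(12, -17) = -17
n2 (White): max(-11, -17) = -11
root (Black): min(-12, -11) = -12

-12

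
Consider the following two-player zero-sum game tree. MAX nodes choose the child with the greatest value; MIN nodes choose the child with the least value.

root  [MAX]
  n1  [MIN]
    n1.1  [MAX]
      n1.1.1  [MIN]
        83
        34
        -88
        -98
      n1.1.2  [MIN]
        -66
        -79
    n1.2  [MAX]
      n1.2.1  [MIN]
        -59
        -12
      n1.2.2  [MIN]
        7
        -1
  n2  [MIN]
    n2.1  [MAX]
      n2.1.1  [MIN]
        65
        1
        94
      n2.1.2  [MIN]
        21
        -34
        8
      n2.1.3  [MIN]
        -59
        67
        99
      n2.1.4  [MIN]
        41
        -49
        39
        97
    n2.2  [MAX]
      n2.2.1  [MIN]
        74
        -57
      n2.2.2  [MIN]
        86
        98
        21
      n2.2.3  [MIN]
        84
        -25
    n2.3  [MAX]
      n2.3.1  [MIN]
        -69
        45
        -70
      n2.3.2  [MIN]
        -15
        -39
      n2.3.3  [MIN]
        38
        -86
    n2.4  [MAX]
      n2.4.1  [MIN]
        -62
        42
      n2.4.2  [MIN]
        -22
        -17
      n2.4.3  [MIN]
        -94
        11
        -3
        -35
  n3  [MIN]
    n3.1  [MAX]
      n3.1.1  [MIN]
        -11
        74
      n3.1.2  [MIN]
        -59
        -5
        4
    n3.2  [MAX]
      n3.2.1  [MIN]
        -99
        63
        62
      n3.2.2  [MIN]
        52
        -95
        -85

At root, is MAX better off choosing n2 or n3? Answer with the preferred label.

n2.1.1 (MIN): min(65, 1, 94) = 1
n2.1.2 (MIN): min(21, -34, 8) = -34
n2.1.3 (MIN): min(-59, 67, 99) = -59
n2.1.4 (MIN): min(41, -49, 39, 97) = -49
n2.1 (MAX): max(1, -34, -59, -49) = 1
n2.2.1 (MIN): min(74, -57) = -57
n2.2.2 (MIN): min(86, 98, 21) = 21
n2.2.3 (MIN): min(84, -25) = -25
n2.2 (MAX): max(-57, 21, -25) = 21
n2.3.1 (MIN): min(-69, 45, -70) = -70
n2.3.2 (MIN): min(-15, -39) = -39
n2.3.3 (MIN): min(38, -86) = -86
n2.3 (MAX): max(-70, -39, -86) = -39
n2.4.1 (MIN): min(-62, 42) = -62
n2.4.2 (MIN): min(-22, -17) = -22
n2.4.3 (MIN): min(-94, 11, -3, -35) = -94
n2.4 (MAX): max(-62, -22, -94) = -22
n2 (MIN): min(1, 21, -39, -22) = -39
n3.1.1 (MIN): min(-11, 74) = -11
n3.1.2 (MIN): min(-59, -5, 4) = -59
n3.1 (MAX): max(-11, -59) = -11
n3.2.1 (MIN): min(-99, 63, 62) = -99
n3.2.2 (MIN): min(52, -95, -85) = -95
n3.2 (MAX): max(-99, -95) = -95
n3 (MIN): min(-11, -95) = -95
MAX prefers the higher value; n2=-39, n3=-95. n2 is better since -39 > -95.

n2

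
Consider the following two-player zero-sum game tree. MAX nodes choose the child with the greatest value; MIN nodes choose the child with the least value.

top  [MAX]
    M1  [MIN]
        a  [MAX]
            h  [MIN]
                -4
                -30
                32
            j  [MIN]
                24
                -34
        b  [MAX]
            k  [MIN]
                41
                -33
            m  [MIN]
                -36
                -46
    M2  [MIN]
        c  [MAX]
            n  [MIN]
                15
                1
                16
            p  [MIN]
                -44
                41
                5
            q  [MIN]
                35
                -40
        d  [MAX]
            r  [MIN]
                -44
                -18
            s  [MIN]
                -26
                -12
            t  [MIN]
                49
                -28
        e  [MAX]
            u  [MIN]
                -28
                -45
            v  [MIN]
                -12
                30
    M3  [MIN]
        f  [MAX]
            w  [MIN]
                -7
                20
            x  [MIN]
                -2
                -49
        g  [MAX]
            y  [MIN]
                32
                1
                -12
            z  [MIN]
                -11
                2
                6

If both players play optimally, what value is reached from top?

h (MIN): min(-4, -30, 32) = -30
j (MIN): min(24, -34) = -34
a (MAX): max(-30, -34) = -30
k (MIN): min(41, -33) = -33
m (MIN): min(-36, -46) = -46
b (MAX): max(-33, -46) = -33
M1 (MIN): min(-30, -33) = -33
n (MIN): min(15, 1, 16) = 1
p (MIN): min(-44, 41, 5) = -44
q (MIN): min(35, -40) = -40
c (MAX): max(1, -44, -40) = 1
r (MIN): min(-44, -18) = -44
s (MIN): min(-26, -12) = -26
t (MIN): min(49, -28) = -28
d (MAX): max(-44, -26, -28) = -26
u (MIN): min(-28, -45) = -45
v (MIN): min(-12, 30) = -12
e (MAX): max(-45, -12) = -12
M2 (MIN): min(1, -26, -12) = -26
w (MIN): min(-7, 20) = -7
x (MIN): min(-2, -49) = -49
f (MAX): max(-7, -49) = -7
y (MIN): min(32, 1, -12) = -12
z (MIN): min(-11, 2, 6) = -11
g (MAX): max(-12, -11) = -11
M3 (MIN): min(-7, -11) = -11
top (MAX): max(-33, -26, -11) = -11

-11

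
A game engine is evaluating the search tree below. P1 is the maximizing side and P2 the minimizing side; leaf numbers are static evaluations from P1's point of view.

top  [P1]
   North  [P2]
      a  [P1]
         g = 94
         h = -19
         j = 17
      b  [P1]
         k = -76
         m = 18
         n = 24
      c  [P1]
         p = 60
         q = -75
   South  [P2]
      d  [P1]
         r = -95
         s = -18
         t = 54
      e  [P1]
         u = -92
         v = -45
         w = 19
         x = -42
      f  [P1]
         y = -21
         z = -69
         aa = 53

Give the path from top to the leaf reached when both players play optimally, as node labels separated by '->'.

a (P1): max(94, -19, 17) = 94
b (P1): max(-76, 18, 24) = 24
c (P1): max(60, -75) = 60
North (P2): min(94, 24, 60) = 24
d (P1): max(-95, -18, 54) = 54
e (P1): max(-92, -45, 19, -42) = 19
f (P1): max(-21, -69, 53) = 53
South (P2): min(54, 19, 53) = 19
top (P1): max(24, 19) = 24
At top, P1 picks North (highest: 24).
At North, P2 picks b (lowest: 24).
At b, P1 picks n (highest: 24).
Terminal value 24.

top -> North -> b -> n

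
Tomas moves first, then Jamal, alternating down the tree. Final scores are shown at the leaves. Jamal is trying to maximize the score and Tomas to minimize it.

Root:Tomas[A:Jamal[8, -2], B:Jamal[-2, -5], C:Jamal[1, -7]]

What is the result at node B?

-2

B (Jamal): max(-2, -5) = -2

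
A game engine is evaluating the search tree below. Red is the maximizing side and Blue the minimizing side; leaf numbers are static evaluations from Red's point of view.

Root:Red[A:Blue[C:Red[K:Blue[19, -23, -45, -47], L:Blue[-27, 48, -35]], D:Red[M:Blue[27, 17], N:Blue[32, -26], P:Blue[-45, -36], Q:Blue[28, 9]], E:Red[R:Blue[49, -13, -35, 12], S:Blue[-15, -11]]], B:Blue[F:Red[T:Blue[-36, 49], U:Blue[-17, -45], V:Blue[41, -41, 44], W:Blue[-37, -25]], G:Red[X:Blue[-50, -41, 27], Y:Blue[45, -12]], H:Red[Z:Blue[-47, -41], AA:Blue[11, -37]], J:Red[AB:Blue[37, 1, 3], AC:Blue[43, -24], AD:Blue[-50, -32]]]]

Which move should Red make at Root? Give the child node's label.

A

K (Blue): min(19, -23, -45, -47) = -47
L (Blue): min(-27, 48, -35) = -35
C (Red): max(-47, -35) = -35
M (Blue): min(27, 17) = 17
N (Blue): min(32, -26) = -26
P (Blue): min(-45, -36) = -45
Q (Blue): min(28, 9) = 9
D (Red): max(17, -26, -45, 9) = 17
R (Blue): min(49, -13, -35, 12) = -35
S (Blue): min(-15, -11) = -15
E (Red): max(-35, -15) = -15
A (Blue): min(-35, 17, -15) = -35
T (Blue): min(-36, 49) = -36
U (Blue): min(-17, -45) = -45
V (Blue): min(41, -41, 44) = -41
W (Blue): min(-37, -25) = -37
F (Red): max(-36, -45, -41, -37) = -36
X (Blue): min(-50, -41, 27) = -50
Y (Blue): min(45, -12) = -12
G (Red): max(-50, -12) = -12
Z (Blue): min(-47, -41) = -47
AA (Blue): min(11, -37) = -37
H (Red): max(-47, -37) = -37
AB (Blue): min(37, 1, 3) = 1
AC (Blue): min(43, -24) = -24
AD (Blue): min(-50, -32) = -50
J (Red): max(1, -24, -50) = 1
B (Blue): min(-36, -12, -37, 1) = -37
Root (Red): max(-35, -37) = -35
Red at Root wants the highest of {A=-35, B=-37}, so chooses A.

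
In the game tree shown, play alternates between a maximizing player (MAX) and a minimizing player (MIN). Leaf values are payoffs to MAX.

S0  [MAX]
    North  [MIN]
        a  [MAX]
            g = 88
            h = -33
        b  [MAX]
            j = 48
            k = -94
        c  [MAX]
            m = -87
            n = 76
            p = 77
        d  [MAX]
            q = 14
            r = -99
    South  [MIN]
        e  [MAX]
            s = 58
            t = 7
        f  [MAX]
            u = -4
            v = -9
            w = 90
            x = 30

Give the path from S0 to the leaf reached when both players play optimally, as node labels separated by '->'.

S0 -> South -> e -> s

a (MAX): max(88, -33) = 88
b (MAX): max(48, -94) = 48
c (MAX): max(-87, 76, 77) = 77
d (MAX): max(14, -99) = 14
North (MIN): min(88, 48, 77, 14) = 14
e (MAX): max(58, 7) = 58
f (MAX): max(-4, -9, 90, 30) = 90
South (MIN): min(58, 90) = 58
S0 (MAX): max(14, 58) = 58
At S0, MAX picks South (highest: 58).
At South, MIN picks e (lowest: 58).
At e, MAX picks s (highest: 58).
Terminal value 58.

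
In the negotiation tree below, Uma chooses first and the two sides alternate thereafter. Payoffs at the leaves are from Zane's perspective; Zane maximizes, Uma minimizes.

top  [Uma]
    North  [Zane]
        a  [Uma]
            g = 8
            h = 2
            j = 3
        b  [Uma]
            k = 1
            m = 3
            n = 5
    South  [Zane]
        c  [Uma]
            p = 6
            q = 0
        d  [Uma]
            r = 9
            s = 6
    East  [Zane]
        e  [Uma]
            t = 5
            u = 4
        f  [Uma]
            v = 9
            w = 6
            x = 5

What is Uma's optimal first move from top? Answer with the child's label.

a (Uma): min(8, 2, 3) = 2
b (Uma): min(1, 3, 5) = 1
North (Zane): max(2, 1) = 2
c (Uma): min(6, 0) = 0
d (Uma): min(9, 6) = 6
South (Zane): max(0, 6) = 6
e (Uma): min(5, 4) = 4
f (Uma): min(9, 6, 5) = 5
East (Zane): max(4, 5) = 5
top (Uma): min(2, 6, 5) = 2
Uma at top wants the lowest of {North=2, South=6, East=5}, so chooses North.

North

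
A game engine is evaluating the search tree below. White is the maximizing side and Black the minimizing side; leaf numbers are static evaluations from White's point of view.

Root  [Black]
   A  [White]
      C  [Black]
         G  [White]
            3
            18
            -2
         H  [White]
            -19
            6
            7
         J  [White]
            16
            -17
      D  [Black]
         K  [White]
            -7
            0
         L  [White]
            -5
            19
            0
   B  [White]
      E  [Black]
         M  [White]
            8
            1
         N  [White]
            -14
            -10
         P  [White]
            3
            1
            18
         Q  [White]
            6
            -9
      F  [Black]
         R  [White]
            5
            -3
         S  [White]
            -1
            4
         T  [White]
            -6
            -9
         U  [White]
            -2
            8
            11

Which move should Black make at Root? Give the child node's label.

G (White): max(3, 18, -2) = 18
H (White): max(-19, 6, 7) = 7
J (White): max(16, -17) = 16
C (Black): min(18, 7, 16) = 7
K (White): max(-7, 0) = 0
L (White): max(-5, 19, 0) = 19
D (Black): min(0, 19) = 0
A (White): max(7, 0) = 7
M (White): max(8, 1) = 8
N (White): max(-14, -10) = -10
P (White): max(3, 1, 18) = 18
Q (White): max(6, -9) = 6
E (Black): min(8, -10, 18, 6) = -10
R (White): max(5, -3) = 5
S (White): max(-1, 4) = 4
T (White): max(-6, -9) = -6
U (White): max(-2, 8, 11) = 11
F (Black): min(5, 4, -6, 11) = -6
B (White): max(-10, -6) = -6
Root (Black): min(7, -6) = -6
Black at Root wants the lowest of {A=7, B=-6}, so chooses B.

B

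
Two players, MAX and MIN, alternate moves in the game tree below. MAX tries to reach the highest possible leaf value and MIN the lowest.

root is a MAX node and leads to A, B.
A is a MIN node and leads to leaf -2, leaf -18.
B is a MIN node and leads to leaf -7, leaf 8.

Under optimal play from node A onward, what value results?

-18

A (MIN): min(-2, -18) = -18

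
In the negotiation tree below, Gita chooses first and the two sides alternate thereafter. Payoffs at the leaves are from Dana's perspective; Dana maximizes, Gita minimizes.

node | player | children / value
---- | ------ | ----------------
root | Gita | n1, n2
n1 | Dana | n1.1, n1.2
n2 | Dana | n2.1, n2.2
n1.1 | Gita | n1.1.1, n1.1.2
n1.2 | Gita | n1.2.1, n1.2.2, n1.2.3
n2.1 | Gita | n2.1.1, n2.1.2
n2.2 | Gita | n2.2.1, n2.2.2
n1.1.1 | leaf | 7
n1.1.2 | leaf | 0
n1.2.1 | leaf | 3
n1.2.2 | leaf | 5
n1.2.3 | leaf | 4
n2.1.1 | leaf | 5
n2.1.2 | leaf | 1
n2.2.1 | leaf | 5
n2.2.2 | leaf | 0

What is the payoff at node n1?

3

n1.1 (Gita): min(7, 0) = 0
n1.2 (Gita): min(3, 5, 4) = 3
n1 (Dana): max(0, 3) = 3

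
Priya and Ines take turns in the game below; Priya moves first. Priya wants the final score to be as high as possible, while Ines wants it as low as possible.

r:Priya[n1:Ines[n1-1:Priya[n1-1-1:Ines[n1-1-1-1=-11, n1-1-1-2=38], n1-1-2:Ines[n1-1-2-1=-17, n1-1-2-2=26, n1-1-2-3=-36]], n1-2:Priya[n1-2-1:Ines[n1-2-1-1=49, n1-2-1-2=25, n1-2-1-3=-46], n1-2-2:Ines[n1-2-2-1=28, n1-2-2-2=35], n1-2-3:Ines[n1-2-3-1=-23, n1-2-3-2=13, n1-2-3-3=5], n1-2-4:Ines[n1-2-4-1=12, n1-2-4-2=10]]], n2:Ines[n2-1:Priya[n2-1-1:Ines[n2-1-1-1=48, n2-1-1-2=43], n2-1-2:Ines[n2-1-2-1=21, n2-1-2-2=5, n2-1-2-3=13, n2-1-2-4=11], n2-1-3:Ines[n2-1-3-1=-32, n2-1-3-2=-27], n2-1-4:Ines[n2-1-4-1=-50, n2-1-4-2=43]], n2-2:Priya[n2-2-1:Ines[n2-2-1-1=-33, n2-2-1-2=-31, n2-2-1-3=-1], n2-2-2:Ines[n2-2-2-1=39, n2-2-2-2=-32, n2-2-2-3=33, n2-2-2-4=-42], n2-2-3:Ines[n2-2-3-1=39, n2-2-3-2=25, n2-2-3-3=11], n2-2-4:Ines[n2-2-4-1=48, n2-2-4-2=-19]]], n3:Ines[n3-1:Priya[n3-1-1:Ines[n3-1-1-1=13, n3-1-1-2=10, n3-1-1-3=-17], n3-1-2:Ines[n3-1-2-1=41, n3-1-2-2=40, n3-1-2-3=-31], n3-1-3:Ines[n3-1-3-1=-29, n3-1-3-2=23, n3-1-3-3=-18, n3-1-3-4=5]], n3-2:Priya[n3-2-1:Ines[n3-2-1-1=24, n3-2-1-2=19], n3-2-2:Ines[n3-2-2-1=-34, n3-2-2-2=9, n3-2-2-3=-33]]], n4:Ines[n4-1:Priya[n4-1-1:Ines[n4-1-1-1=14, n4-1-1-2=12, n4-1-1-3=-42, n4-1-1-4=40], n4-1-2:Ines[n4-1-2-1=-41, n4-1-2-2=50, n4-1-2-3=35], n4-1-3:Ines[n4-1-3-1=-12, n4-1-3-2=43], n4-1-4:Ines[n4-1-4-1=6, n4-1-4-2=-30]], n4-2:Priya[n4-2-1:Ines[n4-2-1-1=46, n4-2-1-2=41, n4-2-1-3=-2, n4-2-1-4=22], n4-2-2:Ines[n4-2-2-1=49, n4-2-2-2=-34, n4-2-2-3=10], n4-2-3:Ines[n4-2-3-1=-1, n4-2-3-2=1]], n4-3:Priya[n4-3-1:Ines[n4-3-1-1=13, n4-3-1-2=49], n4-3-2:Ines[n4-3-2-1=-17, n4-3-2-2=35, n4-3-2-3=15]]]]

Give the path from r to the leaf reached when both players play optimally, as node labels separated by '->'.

n1-1-1 (Ines): min(-11, 38) = -11
n1-1-2 (Ines): min(-17, 26, -36) = -36
n1-1 (Priya): max(-11, -36) = -11
n1-2-1 (Ines): min(49, 25, -46) = -46
n1-2-2 (Ines): min(28, 35) = 28
n1-2-3 (Ines): min(-23, 13, 5) = -23
n1-2-4 (Ines): min(12, 10) = 10
n1-2 (Priya): max(-46, 28, -23, 10) = 28
n1 (Ines): min(-11, 28) = -11
n2-1-1 (Ines): min(48, 43) = 43
n2-1-2 (Ines): min(21, 5, 13, 11) = 5
n2-1-3 (Ines): min(-32, -27) = -32
n2-1-4 (Ines): min(-50, 43) = -50
n2-1 (Priya): max(43, 5, -32, -50) = 43
n2-2-1 (Ines): min(-33, -31, -1) = -33
n2-2-2 (Ines): min(39, -32, 33, -42) = -42
n2-2-3 (Ines): min(39, 25, 11) = 11
n2-2-4 (Ines): min(48, -19) = -19
n2-2 (Priya): max(-33, -42, 11, -19) = 11
n2 (Ines): min(43, 11) = 11
n3-1-1 (Ines): min(13, 10, -17) = -17
n3-1-2 (Ines): min(41, 40, -31) = -31
n3-1-3 (Ines): min(-29, 23, -18, 5) = -29
n3-1 (Priya): max(-17, -31, -29) = -17
n3-2-1 (Ines): min(24, 19) = 19
n3-2-2 (Ines): min(-34, 9, -33) = -34
n3-2 (Priya): max(19, -34) = 19
n3 (Ines): min(-17, 19) = -17
n4-1-1 (Ines): min(14, 12, -42, 40) = -42
n4-1-2 (Ines): min(-41, 50, 35) = -41
n4-1-3 (Ines): min(-12, 43) = -12
n4-1-4 (Ines): min(6, -30) = -30
n4-1 (Priya): max(-42, -41, -12, -30) = -12
n4-2-1 (Ines): min(46, 41, -2, 22) = -2
n4-2-2 (Ines): min(49, -34, 10) = -34
n4-2-3 (Ines): min(-1, 1) = -1
n4-2 (Priya): max(-2, -34, -1) = -1
n4-3-1 (Ines): min(13, 49) = 13
n4-3-2 (Ines): min(-17, 35, 15) = -17
n4-3 (Priya): max(13, -17) = 13
n4 (Ines): min(-12, -1, 13) = -12
r (Priya): max(-11, 11, -17, -12) = 11
At r, Priya picks n2 (highest: 11).
At n2, Ines picks n2-2 (lowest: 11).
At n2-2, Priya picks n2-2-3 (highest: 11).
At n2-2-3, Ines picks n2-2-3-3 (lowest: 11).
Terminal value 11.

r -> n2 -> n2-2 -> n2-2-3 -> n2-2-3-3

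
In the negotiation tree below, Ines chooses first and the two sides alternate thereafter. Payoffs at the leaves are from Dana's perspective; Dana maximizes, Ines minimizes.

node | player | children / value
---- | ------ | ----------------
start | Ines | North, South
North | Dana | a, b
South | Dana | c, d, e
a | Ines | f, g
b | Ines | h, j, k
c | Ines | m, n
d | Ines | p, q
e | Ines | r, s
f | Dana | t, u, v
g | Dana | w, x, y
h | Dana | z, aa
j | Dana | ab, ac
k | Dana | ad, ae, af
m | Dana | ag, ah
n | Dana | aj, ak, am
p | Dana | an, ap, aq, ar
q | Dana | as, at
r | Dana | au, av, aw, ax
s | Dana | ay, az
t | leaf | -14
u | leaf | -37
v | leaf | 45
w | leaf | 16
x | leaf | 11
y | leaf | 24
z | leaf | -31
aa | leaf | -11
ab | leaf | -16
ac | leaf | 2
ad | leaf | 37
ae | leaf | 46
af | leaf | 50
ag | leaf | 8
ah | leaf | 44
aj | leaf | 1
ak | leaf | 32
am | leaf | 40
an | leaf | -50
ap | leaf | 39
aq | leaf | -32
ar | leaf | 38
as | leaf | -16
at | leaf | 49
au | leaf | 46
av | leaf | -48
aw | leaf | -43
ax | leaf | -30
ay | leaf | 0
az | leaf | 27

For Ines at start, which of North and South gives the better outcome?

f (Dana): max(-14, -37, 45) = 45
g (Dana): max(16, 11, 24) = 24
a (Ines): min(45, 24) = 24
h (Dana): max(-31, -11) = -11
j (Dana): max(-16, 2) = 2
k (Dana): max(37, 46, 50) = 50
b (Ines): min(-11, 2, 50) = -11
North (Dana): max(24, -11) = 24
m (Dana): max(8, 44) = 44
n (Dana): max(1, 32, 40) = 40
c (Ines): min(44, 40) = 40
p (Dana): max(-50, 39, -32, 38) = 39
q (Dana): max(-16, 49) = 49
d (Ines): min(39, 49) = 39
r (Dana): max(46, -48, -43, -30) = 46
s (Dana): max(0, 27) = 27
e (Ines): min(46, 27) = 27
South (Dana): max(40, 39, 27) = 40
Ines prefers the lower value; North=24, South=40. North is better since 24 < 40.

North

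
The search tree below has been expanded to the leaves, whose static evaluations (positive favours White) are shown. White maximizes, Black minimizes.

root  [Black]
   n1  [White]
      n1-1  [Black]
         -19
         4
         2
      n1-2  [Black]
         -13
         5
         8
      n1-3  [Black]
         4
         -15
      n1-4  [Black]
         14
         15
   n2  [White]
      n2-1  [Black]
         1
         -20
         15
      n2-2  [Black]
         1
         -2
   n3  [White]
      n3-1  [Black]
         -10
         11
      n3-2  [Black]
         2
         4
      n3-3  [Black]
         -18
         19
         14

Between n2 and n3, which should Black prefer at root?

n2-1 (Black): min(1, -20, 15) = -20
n2-2 (Black): min(1, -2) = -2
n2 (White): max(-20, -2) = -2
n3-1 (Black): min(-10, 11) = -10
n3-2 (Black): min(2, 4) = 2
n3-3 (Black): min(-18, 19, 14) = -18
n3 (White): max(-10, 2, -18) = 2
Black prefers the lower value; n2=-2, n3=2. n2 is better since -2 < 2.

n2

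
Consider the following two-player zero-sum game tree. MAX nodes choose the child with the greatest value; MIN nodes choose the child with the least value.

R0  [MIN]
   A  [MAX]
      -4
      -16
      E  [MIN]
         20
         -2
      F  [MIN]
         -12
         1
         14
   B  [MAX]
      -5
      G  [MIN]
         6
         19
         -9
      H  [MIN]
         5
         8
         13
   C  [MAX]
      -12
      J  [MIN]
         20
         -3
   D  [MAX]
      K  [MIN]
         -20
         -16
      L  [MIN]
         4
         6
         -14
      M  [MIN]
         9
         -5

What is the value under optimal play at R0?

E (MIN): min(20, -2) = -2
F (MIN): min(-12, 1, 14) = -12
A (MAX): max(-4, -16, -2, -12) = -2
G (MIN): min(6, 19, -9) = -9
H (MIN): min(5, 8, 13) = 5
B (MAX): max(-5, -9, 5) = 5
J (MIN): min(20, -3) = -3
C (MAX): max(-12, -3) = -3
K (MIN): min(-20, -16) = -20
L (MIN): min(4, 6, -14) = -14
M (MIN): min(9, -5) = -5
D (MAX): max(-20, -14, -5) = -5
R0 (MIN): min(-2, 5, -3, -5) = -5

-5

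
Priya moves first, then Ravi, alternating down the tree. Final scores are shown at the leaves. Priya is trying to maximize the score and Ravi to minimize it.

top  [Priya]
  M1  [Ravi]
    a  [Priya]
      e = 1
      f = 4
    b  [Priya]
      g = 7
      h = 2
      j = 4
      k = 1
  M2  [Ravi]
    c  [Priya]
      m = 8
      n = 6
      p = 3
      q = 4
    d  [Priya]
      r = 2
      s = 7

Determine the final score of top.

7

a (Priya): max(1, 4) = 4
b (Priya): max(7, 2, 4, 1) = 7
M1 (Ravi): min(4, 7) = 4
c (Priya): max(8, 6, 3, 4) = 8
d (Priya): max(2, 7) = 7
M2 (Ravi): min(8, 7) = 7
top (Priya): max(4, 7) = 7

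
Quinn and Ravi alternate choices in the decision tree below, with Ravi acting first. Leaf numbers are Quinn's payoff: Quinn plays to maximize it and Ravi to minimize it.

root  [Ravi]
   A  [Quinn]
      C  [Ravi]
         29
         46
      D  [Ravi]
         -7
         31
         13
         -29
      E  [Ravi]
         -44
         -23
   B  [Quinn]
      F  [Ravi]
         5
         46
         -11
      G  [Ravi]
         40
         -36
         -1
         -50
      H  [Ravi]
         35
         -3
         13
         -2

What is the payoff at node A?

29

C (Ravi): min(29, 46) = 29
D (Ravi): min(-7, 31, 13, -29) = -29
E (Ravi): min(-44, -23) = -44
A (Quinn): max(29, -29, -44) = 29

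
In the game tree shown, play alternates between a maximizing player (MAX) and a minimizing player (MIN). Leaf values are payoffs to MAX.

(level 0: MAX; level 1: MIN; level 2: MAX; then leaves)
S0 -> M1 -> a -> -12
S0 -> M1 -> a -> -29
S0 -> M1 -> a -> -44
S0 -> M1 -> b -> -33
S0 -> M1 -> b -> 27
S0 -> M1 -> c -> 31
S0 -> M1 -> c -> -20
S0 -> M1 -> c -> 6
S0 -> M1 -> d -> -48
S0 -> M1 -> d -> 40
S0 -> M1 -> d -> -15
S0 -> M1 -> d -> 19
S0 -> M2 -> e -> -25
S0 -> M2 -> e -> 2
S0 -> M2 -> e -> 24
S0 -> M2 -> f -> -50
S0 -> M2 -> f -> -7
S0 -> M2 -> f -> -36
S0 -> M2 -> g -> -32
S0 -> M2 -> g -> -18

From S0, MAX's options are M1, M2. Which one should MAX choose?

a (MAX): max(-12, -29, -44) = -12
b (MAX): max(-33, 27) = 27
c (MAX): max(31, -20, 6) = 31
d (MAX): max(-48, 40, -15, 19) = 40
M1 (MIN): min(-12, 27, 31, 40) = -12
e (MAX): max(-25, 2, 24) = 24
f (MAX): max(-50, -7, -36) = -7
g (MAX): max(-32, -18) = -18
M2 (MIN): min(24, -7, -18) = -18
S0 (MAX): max(-12, -18) = -12
MAX at S0 wants the highest of {M1=-12, M2=-18}, so chooses M1.

M1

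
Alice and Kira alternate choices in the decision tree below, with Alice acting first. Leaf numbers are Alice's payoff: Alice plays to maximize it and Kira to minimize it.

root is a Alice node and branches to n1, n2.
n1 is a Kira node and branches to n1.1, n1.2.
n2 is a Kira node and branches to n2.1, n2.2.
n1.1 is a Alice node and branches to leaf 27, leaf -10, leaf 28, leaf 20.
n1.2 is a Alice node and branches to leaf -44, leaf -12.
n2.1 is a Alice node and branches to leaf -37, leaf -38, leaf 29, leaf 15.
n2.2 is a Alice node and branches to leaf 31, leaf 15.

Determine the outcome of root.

n1.1 (Alice): max(27, -10, 28, 20) = 28
n1.2 (Alice): max(-44, -12) = -12
n1 (Kira): min(28, -12) = -12
n2.1 (Alice): max(-37, -38, 29, 15) = 29
n2.2 (Alice): max(31, 15) = 31
n2 (Kira): min(29, 31) = 29
root (Alice): max(-12, 29) = 29

29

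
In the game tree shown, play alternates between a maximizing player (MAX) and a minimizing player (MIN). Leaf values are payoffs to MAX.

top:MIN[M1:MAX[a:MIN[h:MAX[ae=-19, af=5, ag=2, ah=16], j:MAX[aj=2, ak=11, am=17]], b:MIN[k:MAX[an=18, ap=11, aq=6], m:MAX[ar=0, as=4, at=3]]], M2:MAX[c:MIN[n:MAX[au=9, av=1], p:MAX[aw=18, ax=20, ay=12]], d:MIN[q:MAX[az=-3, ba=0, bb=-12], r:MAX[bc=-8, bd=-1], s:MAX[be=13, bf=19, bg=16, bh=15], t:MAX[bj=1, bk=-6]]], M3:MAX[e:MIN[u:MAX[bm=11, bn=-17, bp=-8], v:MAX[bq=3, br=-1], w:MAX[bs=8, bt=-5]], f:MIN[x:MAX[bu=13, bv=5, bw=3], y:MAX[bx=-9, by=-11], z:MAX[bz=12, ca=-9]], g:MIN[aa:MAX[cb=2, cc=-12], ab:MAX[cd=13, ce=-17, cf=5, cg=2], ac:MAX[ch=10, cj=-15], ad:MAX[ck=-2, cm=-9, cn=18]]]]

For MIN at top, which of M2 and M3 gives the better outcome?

M3

n (MAX): max(9, 1) = 9
p (MAX): max(18, 20, 12) = 20
c (MIN): min(9, 20) = 9
q (MAX): max(-3, 0, -12) = 0
r (MAX): max(-8, -1) = -1
s (MAX): max(13, 19, 16, 15) = 19
t (MAX): max(1, -6) = 1
d (MIN): min(0, -1, 19, 1) = -1
M2 (MAX): max(9, -1) = 9
u (MAX): max(11, -17, -8) = 11
v (MAX): max(3, -1) = 3
w (MAX): max(8, -5) = 8
e (MIN): min(11, 3, 8) = 3
x (MAX): max(13, 5, 3) = 13
y (MAX): max(-9, -11) = -9
z (MAX): max(12, -9) = 12
f (MIN): min(13, -9, 12) = -9
aa (MAX): max(2, -12) = 2
ab (MAX): max(13, -17, 5, 2) = 13
ac (MAX): max(10, -15) = 10
ad (MAX): max(-2, -9, 18) = 18
g (MIN): min(2, 13, 10, 18) = 2
M3 (MAX): max(3, -9, 2) = 3
MIN prefers the lower value; M2=9, M3=3. M3 is better since 3 < 9.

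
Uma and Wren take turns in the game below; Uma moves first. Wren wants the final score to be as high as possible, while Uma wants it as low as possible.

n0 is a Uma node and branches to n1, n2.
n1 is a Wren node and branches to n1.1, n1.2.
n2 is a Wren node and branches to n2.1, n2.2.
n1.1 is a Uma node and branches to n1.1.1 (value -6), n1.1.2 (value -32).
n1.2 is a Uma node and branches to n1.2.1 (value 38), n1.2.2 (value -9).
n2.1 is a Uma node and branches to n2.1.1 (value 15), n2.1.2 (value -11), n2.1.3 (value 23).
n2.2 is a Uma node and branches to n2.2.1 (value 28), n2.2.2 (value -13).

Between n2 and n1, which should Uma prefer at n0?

n2

n2.1 (Uma): min(15, -11, 23) = -11
n2.2 (Uma): min(28, -13) = -13
n2 (Wren): max(-11, -13) = -11
n1.1 (Uma): min(-6, -32) = -32
n1.2 (Uma): min(38, -9) = -9
n1 (Wren): max(-32, -9) = -9
Uma prefers the lower value; n2=-11, n1=-9. n2 is better since -11 < -9.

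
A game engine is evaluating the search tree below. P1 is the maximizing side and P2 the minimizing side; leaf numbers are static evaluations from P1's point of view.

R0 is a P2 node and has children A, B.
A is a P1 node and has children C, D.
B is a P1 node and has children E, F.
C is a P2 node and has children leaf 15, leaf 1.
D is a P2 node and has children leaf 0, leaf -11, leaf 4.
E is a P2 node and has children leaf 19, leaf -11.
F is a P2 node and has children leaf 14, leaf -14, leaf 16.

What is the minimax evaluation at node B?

E (P2): min(19, -11) = -11
F (P2): min(14, -14, 16) = -14
B (P1): max(-11, -14) = -11

-11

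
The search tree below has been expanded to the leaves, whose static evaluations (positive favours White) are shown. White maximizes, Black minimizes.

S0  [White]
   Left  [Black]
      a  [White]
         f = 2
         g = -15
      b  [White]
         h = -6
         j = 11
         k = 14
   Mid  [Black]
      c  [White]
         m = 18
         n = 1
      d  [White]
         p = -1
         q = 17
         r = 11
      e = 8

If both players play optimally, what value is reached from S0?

8

a (White): max(2, -15) = 2
b (White): max(-6, 11, 14) = 14
Left (Black): min(2, 14) = 2
c (White): max(18, 1) = 18
d (White): max(-1, 17, 11) = 17
Mid (Black): min(18, 17, 8) = 8
S0 (White): max(2, 8) = 8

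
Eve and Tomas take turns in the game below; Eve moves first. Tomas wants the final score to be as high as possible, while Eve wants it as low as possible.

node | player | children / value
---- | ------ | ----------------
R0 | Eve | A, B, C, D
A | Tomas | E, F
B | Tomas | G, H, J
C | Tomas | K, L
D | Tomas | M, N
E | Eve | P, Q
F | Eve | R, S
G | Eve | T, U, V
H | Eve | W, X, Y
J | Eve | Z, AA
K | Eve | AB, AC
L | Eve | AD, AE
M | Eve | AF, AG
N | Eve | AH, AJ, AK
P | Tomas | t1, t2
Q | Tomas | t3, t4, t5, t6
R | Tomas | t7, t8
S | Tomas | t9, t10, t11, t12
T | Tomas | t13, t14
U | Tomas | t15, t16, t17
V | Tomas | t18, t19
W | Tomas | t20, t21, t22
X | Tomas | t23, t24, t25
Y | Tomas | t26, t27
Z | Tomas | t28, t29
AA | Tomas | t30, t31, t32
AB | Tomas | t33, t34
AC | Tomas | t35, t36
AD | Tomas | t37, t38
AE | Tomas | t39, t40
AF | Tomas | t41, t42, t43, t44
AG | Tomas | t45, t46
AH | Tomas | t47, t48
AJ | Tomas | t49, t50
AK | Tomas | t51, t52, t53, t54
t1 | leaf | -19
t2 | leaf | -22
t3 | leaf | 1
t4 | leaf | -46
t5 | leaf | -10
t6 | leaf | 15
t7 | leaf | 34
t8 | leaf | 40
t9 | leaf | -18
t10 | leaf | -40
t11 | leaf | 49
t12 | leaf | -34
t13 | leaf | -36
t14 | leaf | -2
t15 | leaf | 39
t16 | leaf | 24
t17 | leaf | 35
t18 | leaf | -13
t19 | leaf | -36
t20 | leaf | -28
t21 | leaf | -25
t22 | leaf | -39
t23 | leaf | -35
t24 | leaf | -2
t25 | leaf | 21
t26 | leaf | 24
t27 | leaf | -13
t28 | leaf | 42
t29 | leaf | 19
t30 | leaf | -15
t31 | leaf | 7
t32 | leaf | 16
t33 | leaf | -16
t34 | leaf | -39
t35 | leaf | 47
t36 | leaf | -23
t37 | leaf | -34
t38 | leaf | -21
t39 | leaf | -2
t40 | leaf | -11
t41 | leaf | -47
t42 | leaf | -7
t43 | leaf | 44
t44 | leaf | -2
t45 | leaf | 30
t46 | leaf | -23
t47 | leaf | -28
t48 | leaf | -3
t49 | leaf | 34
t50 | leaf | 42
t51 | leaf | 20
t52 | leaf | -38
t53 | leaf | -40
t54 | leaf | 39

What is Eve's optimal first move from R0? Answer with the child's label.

P (Tomas): max(-19, -22) = -19
Q (Tomas): max(1, -46, -10, 15) = 15
E (Eve): min(-19, 15) = -19
R (Tomas): max(34, 40) = 40
S (Tomas): max(-18, -40, 49, -34) = 49
F (Eve): min(40, 49) = 40
A (Tomas): max(-19, 40) = 40
T (Tomas): max(-36, -2) = -2
U (Tomas): max(39, 24, 35) = 39
V (Tomas): max(-13, -36) = -13
G (Eve): min(-2, 39, -13) = -13
W (Tomas): max(-28, -25, -39) = -25
X (Tomas): max(-35, -2, 21) = 21
Y (Tomas): max(24, -13) = 24
H (Eve): min(-25, 21, 24) = -25
Z (Tomas): max(42, 19) = 42
AA (Tomas): max(-15, 7, 16) = 16
J (Eve): min(42, 16) = 16
B (Tomas): max(-13, -25, 16) = 16
AB (Tomas): max(-16, -39) = -16
AC (Tomas): max(47, -23) = 47
K (Eve): min(-16, 47) = -16
AD (Tomas): max(-34, -21) = -21
AE (Tomas): max(-2, -11) = -2
L (Eve): min(-21, -2) = -21
C (Tomas): max(-16, -21) = -16
AF (Tomas): max(-47, -7, 44, -2) = 44
AG (Tomas): max(30, -23) = 30
M (Eve): min(44, 30) = 30
AH (Tomas): max(-28, -3) = -3
AJ (Tomas): max(34, 42) = 42
AK (Tomas): max(20, -38, -40, 39) = 39
N (Eve): min(-3, 42, 39) = -3
D (Tomas): max(30, -3) = 30
R0 (Eve): min(40, 16, -16, 30) = -16
Eve at R0 wants the lowest of {A=40, B=16, C=-16, D=30}, so chooses C.

C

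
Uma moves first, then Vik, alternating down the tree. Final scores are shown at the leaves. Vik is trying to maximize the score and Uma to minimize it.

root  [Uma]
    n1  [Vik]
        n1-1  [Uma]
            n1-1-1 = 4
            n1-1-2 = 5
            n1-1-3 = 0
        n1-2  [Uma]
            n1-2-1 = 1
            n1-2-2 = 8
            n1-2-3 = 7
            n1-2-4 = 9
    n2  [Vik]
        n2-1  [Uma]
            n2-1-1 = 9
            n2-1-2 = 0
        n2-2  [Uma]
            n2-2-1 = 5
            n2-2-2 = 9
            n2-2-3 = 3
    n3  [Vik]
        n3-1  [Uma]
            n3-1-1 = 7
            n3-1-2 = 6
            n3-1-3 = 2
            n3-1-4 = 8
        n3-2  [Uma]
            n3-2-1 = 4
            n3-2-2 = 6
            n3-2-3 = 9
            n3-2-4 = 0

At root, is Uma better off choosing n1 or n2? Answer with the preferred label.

n1-1 (Uma): min(4, 5, 0) = 0
n1-2 (Uma): min(1, 8, 7, 9) = 1
n1 (Vik): max(0, 1) = 1
n2-1 (Uma): min(9, 0) = 0
n2-2 (Uma): min(5, 9, 3) = 3
n2 (Vik): max(0, 3) = 3
Uma prefers the lower value; n1=1, n2=3. n1 is better since 1 < 3.

n1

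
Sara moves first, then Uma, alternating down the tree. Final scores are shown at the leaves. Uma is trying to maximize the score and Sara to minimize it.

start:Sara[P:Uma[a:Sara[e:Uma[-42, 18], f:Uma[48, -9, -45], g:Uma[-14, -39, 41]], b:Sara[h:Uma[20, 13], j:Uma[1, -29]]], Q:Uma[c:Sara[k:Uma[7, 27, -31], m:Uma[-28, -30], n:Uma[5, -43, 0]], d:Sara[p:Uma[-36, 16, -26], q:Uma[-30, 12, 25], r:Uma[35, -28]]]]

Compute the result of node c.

-28

k (Uma): max(7, 27, -31) = 27
m (Uma): max(-28, -30) = -28
n (Uma): max(5, -43, 0) = 5
c (Sara): min(27, -28, 5) = -28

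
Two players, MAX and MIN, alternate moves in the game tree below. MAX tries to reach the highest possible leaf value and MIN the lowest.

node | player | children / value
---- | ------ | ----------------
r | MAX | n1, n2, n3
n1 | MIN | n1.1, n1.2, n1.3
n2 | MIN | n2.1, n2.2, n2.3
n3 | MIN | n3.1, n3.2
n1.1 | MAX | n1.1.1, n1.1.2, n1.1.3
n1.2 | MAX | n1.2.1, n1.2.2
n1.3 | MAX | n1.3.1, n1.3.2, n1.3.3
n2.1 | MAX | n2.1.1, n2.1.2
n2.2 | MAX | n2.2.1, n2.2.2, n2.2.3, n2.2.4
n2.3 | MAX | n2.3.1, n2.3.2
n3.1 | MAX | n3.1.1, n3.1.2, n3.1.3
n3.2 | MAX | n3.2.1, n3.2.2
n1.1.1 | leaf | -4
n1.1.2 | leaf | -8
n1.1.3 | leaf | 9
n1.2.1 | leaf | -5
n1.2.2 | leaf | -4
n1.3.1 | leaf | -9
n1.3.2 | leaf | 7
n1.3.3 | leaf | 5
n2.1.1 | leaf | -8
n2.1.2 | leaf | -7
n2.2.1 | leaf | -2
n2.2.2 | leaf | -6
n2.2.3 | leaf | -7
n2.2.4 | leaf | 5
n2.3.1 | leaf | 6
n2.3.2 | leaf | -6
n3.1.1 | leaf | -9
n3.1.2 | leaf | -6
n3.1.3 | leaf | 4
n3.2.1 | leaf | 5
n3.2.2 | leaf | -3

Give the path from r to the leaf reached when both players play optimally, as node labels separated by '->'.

n1.1 (MAX): max(-4, -8, 9) = 9
n1.2 (MAX): max(-5, -4) = -4
n1.3 (MAX): max(-9, 7, 5) = 7
n1 (MIN): min(9, -4, 7) = -4
n2.1 (MAX): max(-8, -7) = -7
n2.2 (MAX): max(-2, -6, -7, 5) = 5
n2.3 (MAX): max(6, -6) = 6
n2 (MIN): min(-7, 5, 6) = -7
n3.1 (MAX): max(-9, -6, 4) = 4
n3.2 (MAX): max(5, -3) = 5
n3 (MIN): min(4, 5) = 4
r (MAX): max(-4, -7, 4) = 4
At r, MAX picks n3 (highest: 4).
At n3, MIN picks n3.1 (lowest: 4).
At n3.1, MAX picks n3.1.3 (highest: 4).
Terminal value 4.

r -> n3 -> n3.1 -> n3.1.3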